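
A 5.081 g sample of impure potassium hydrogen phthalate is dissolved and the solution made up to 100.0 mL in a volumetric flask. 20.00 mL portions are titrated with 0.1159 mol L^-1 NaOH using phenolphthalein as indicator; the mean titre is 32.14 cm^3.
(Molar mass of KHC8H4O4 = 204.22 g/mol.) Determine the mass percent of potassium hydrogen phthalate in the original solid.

74.86 %

KHC8H4O4 + NaOH → KNaC8H4O4 + H2O
n(NaOH) per titration = 0.03214 × 0.1159 = 3.725 × 10^-3 mol
n(KHC8H4O4) in each aliquot = 3.725 × 10^-3 mol (1:1 ratio)
n(KHC8H4O4) in the whole flask = 3.725 × 10^-3 × 100.0/20.00 = 0.01863 mol
mass of KHC8H4O4 = 0.01863 × 204.22 = 3.804 g
% KHC8H4O4 = 3.804 / 5.081 × 100 = 74.86 %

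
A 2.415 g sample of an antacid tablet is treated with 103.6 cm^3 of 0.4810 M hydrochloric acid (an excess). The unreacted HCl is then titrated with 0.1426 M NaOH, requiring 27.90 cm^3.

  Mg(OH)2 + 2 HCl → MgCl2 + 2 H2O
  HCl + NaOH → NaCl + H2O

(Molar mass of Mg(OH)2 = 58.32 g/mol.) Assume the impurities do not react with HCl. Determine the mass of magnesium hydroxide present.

1.337 g

n(HCl) added = 0.1036 × 0.4810 = 0.04983 mol
n(NaOH) used in back-titration = 0.02790 × 0.1426 = 3.979 × 10^-3 mol
n(HCl) left over = 3.979 × 10^-3 mol (1:1 ratio)
n(HCl) consumed by analyte = 0.04983 − 3.979 × 10^-3 = 0.04585 mol
From the 1:2 ratio, n(Mg(OH)2) = 1/2 × 0.04585 = 0.02293 mol
mass of Mg(OH)2 = 0.02293 × 58.32 = 1.337 g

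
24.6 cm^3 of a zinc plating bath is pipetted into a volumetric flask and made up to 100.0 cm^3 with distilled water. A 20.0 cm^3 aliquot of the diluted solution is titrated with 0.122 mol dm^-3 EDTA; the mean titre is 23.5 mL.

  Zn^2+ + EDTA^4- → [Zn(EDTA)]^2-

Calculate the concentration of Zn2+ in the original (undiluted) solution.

n(EDTA) = 0.0235 × 0.122 = 2.87 × 10^-3 mol
n(Zn2+) in the aliquot = 2.87 × 10^-3 mol (1:1 ratio)
[Zn2+]_dilute = 2.87 × 10^-3 / 0.0200 = 0.143 mol/L
Dilution factor = 100.0 / 24.6 = 4.065
[Zn2+]_stock = 0.143 × 4.065 = 0.583 mol/L

0.583 mol/L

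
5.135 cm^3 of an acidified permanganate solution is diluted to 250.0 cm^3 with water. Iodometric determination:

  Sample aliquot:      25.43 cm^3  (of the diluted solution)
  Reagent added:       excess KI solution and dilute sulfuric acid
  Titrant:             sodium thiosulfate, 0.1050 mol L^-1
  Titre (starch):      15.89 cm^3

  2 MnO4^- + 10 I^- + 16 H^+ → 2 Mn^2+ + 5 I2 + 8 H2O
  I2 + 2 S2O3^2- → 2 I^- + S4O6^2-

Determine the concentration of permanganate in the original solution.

0.6388 mol/L

n(S2O3^2-) = 0.01589 × 0.1050 = 1.668 × 10^-3 mol
n(I2) = n(S2O3^2-)/2 = 8.342 × 10^-4 mol
From the 2:5 ratio, n(MnO4^-) in the aliquot = 2/5 × 8.342 × 10^-4 = 3.337 × 10^-4 mol
[MnO4^-]_dilute = 3.337 × 10^-4 / 0.02543 = 0.01312 mol/L
[MnO4^-]_original = 0.01312 × 250.0/5.135 = 0.6388 mol/L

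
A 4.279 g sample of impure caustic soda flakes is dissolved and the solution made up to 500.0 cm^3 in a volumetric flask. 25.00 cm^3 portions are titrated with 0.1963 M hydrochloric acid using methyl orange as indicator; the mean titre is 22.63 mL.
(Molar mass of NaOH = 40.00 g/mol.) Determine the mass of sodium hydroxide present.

3.554 g

NaOH + HCl → NaCl + H2O
n(HCl) per titration = 0.02263 × 0.1963 = 4.442 × 10^-3 mol
n(NaOH) in each aliquot = 4.442 × 10^-3 mol (1:1 ratio)
n(NaOH) in the whole flask = 4.442 × 10^-3 × 500.0/25.00 = 0.08885 mol
mass of NaOH = 0.08885 × 40.00 = 3.554 g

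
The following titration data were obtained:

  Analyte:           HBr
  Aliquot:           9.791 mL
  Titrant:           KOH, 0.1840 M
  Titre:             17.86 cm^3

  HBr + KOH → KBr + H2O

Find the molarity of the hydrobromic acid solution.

0.3356 M

n(KOH) = 0.01786 L × 0.1840 mol/L = 3.286 × 10^-3 mol
n(HBr) = 3.286 × 10^-3 mol (1:1 mole ratio)
[HBr] = 3.286 × 10^-3 mol / 0.009791 L = 0.3356 mol/L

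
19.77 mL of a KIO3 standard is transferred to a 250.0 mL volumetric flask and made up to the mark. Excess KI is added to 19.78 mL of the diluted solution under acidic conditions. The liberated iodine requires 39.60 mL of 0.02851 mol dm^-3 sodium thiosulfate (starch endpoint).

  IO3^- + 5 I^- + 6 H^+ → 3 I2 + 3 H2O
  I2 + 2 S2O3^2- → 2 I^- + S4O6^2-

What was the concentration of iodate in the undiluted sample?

n(S2O3^2-) = 0.03960 × 0.02851 = 1.129 × 10^-3 mol
n(I2) = n(S2O3^2-)/2 = 5.645 × 10^-4 mol
From the 1:3 ratio, n(IO3^-) in the aliquot = 1/3 × 5.645 × 10^-4 = 1.882 × 10^-4 mol
[IO3^-]_dilute = 1.882 × 10^-4 / 0.01978 = 0.009513 mol/L
[IO3^-]_original = 0.009513 × 250.0/19.77 = 0.1203 mol/L

0.1203 mol/L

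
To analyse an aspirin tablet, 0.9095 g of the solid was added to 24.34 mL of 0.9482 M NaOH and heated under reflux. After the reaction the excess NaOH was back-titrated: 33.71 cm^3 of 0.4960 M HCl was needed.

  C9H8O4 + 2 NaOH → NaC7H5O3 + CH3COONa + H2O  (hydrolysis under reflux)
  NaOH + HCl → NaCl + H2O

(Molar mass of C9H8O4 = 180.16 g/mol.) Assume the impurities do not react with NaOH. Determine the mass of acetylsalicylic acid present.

0.5728 g

n(NaOH) added = 0.02434 × 0.9482 = 0.02308 mol
n(HCl) used in back-titration = 0.03371 × 0.4960 = 0.01672 mol
n(NaOH) left over = 0.01672 mol (1:1 ratio)
n(NaOH) consumed by analyte = 0.02308 − 0.01672 = 6.359 × 10^-3 mol
From the 1:2 ratio, n(C9H8O4) = 1/2 × 6.359 × 10^-3 = 3.180 × 10^-3 mol
mass of C9H8O4 = 3.180 × 10^-3 × 180.16 = 0.5728 g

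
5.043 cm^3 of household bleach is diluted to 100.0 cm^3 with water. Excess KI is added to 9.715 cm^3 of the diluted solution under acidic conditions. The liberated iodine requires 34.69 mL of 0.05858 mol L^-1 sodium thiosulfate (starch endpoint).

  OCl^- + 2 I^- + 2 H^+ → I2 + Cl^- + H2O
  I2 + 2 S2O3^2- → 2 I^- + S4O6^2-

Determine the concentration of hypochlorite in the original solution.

n(S2O3^2-) = 0.03469 × 0.05858 = 2.032 × 10^-3 mol
n(I2) = n(S2O3^2-)/2 = 1.016 × 10^-3 mol
n(OCl^-) in the aliquot = 1.016 × 10^-3 mol (1:1 ratio)
[OCl^-]_dilute = 1.016 × 10^-3 / 0.009715 = 0.1046 mol/L
[OCl^-]_original = 0.1046 × 100.0/5.043 = 2.074 mol/L

2.074 mol/L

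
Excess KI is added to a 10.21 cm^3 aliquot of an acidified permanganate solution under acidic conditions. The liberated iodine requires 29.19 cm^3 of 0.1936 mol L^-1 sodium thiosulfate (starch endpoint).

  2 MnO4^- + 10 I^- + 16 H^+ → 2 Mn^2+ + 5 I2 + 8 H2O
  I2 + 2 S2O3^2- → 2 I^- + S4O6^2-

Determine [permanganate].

n(S2O3^2-) = 0.02919 × 0.1936 = 5.651 × 10^-3 mol
n(I2) = n(S2O3^2-)/2 = 2.826 × 10^-3 mol
From the 2:5 ratio, n(MnO4^-) in the aliquot = 2/5 × 2.826 × 10^-3 = 1.130 × 10^-3 mol
[MnO4^-] = 1.130 × 10^-3 / 0.01021 = 0.1107 mol/L

0.1107 mol/L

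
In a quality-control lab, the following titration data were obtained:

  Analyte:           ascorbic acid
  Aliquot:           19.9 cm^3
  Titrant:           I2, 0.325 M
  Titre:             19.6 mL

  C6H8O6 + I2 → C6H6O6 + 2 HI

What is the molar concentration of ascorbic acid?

0.320 M

n(I2) = 0.0196 L × 0.325 mol/L = 6.37 × 10^-3 mol
n(C6H8O6) = 6.37 × 10^-3 mol (1:1 mole ratio)
[C6H8O6] = 6.37 × 10^-3 mol / 0.0199 L = 0.320 mol/L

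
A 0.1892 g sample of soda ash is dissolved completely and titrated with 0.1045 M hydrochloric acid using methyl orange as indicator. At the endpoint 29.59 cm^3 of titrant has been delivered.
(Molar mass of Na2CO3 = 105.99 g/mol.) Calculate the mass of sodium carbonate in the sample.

Na2CO3 + 2 HCl → 2 NaCl + H2O + CO2
n(HCl) = 0.02959 L × 0.1045 mol/L = 3.092 × 10^-3 mol
From the 1:2 ratio, n(Na2CO3) = 1/2 × 3.092 × 10^-3 = 1.546 × 10^-3 mol
mass of Na2CO3 = 1.546 × 10^-3 × 105.99 g/mol = 0.1639 g

0.1639 g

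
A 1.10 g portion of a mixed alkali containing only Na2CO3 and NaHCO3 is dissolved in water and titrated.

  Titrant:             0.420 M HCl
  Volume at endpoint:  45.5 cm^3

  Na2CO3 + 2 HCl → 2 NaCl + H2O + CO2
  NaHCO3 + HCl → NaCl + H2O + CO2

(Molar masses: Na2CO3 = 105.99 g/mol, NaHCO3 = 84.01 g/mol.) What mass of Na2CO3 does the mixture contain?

n(HCl) = 0.0455 × 0.420 = 0.0191 mol
Let x = n(Na2CO3), y = n(NaHCO3).
Titrant: 2x + 1y = 0.0191;  mass: 105.99x + 84.01y = 1.10
Solving, x = 8.15 × 10^-3 mol, y = 2.81 × 10^-3 mol
mass of Na2CO3 = 8.15 × 10^-3 × 105.99 = 0.864 g

0.864 g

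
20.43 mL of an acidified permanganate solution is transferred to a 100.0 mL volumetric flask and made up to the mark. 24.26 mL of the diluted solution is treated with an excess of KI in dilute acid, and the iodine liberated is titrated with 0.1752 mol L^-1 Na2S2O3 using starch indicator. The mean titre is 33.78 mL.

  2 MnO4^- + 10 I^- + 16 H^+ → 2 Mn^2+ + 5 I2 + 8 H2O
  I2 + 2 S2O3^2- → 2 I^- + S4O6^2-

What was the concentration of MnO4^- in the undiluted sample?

0.2388 mol/L

n(S2O3^2-) = 0.03378 × 0.1752 = 5.918 × 10^-3 mol
n(I2) = n(S2O3^2-)/2 = 2.959 × 10^-3 mol
From the 2:5 ratio, n(MnO4^-) in the aliquot = 2/5 × 2.959 × 10^-3 = 1.184 × 10^-3 mol
[MnO4^-]_dilute = 1.184 × 10^-3 / 0.02426 = 0.04879 mol/L
[MnO4^-]_original = 0.04879 × 100.0/20.43 = 0.2388 mol/L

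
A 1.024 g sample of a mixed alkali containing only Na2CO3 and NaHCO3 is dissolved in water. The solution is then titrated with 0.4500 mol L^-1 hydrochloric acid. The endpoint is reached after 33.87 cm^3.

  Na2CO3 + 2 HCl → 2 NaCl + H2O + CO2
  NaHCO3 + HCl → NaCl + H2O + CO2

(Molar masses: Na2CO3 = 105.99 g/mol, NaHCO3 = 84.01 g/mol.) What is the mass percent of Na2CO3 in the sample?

42.79 %

n(HCl) = 0.03387 × 0.4500 = 0.01524 mol
Let x = n(Na2CO3), y = n(NaHCO3).
Titrant: 2x + 1y = 0.01524;  mass: 105.99x + 84.01y = 1.024
Solving, x = 4.134 × 10^-3 mol, y = 6.973 × 10^-3 mol
mass of Na2CO3 = 4.134 × 10^-3 × 105.99 = 0.4382 g
% Na2CO3 = 0.4382 / 1.024 × 100 = 42.79 %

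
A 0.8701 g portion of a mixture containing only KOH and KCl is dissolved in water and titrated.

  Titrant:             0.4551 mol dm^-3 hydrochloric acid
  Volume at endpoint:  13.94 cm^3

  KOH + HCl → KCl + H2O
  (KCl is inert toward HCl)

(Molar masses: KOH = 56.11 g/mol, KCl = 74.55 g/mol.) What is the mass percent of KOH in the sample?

n(HCl) = 0.01394 × 0.4551 = 6.344 × 10^-3 mol
Let x = n(KOH), y = n(KCl).
Titrant: 1x = 6.344 × 10^-3;  mass: 56.11x + 74.55y = 0.8701
Solving, x = 6.344 × 10^-3 mol, y = 6.896 × 10^-3 mol
mass of KOH = 6.344 × 10^-3 × 56.11 = 0.3560 g
% KOH = 0.3560 / 0.8701 × 100 = 40.91 %

40.91 %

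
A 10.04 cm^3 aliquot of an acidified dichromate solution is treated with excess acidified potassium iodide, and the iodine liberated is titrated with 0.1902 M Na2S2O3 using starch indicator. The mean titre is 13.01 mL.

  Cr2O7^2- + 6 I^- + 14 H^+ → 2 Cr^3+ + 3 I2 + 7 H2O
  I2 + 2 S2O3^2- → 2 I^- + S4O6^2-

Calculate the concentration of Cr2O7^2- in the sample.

0.04108 M

n(S2O3^2-) = 0.01301 × 0.1902 = 2.475 × 10^-3 mol
n(I2) = n(S2O3^2-)/2 = 1.237 × 10^-3 mol
From the 1:3 ratio, n(Cr2O7^2-) in the aliquot = 1/3 × 1.237 × 10^-3 = 4.124 × 10^-4 mol
[Cr2O7^2-] = 4.124 × 10^-4 / 0.01004 = 0.04108 mol/L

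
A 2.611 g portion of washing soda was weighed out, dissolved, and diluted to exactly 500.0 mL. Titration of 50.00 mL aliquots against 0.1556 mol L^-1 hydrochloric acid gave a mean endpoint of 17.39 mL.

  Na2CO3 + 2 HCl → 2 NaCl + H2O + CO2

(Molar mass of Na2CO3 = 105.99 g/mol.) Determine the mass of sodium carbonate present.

1.434 g

n(HCl) per titration = 0.01739 × 0.1556 = 2.706 × 10^-3 mol
From the 1:2 ratio, n(Na2CO3) in each aliquot = 1/2 × 2.706 × 10^-3 = 1.353 × 10^-3 mol
n(Na2CO3) in the whole flask = 1.353 × 10^-3 × 500.0/50.00 = 0.01353 mol
mass of Na2CO3 = 0.01353 × 105.99 = 1.434 g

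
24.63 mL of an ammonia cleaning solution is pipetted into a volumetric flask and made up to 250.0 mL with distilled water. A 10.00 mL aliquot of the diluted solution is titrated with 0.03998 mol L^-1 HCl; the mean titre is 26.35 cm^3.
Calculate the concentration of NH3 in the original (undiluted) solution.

NH3 + HCl → NH4Cl
n(HCl) = 0.02635 × 0.03998 = 1.053 × 10^-3 mol
n(NH3) in the aliquot = 1.053 × 10^-3 mol (1:1 ratio)
[NH3]_dilute = 1.053 × 10^-3 / 0.01000 = 0.1053 mol/L
Dilution factor = 250.0 / 24.63 = 10.15
[NH3]_stock = 0.1053 × 10.15 = 1.069 mol/L

1.069 mol/L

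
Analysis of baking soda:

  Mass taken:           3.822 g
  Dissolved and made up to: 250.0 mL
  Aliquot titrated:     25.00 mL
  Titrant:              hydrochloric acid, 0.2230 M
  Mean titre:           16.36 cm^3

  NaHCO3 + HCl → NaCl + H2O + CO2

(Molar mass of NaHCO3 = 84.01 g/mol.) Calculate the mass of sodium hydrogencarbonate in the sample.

3.065 g

n(HCl) per titration = 0.01636 × 0.2230 = 3.648 × 10^-3 mol
n(NaHCO3) in each aliquot = 3.648 × 10^-3 mol (1:1 ratio)
n(NaHCO3) in the whole flask = 3.648 × 10^-3 × 250.0/25.00 = 0.03648 mol
mass of NaHCO3 = 0.03648 × 84.01 = 3.065 g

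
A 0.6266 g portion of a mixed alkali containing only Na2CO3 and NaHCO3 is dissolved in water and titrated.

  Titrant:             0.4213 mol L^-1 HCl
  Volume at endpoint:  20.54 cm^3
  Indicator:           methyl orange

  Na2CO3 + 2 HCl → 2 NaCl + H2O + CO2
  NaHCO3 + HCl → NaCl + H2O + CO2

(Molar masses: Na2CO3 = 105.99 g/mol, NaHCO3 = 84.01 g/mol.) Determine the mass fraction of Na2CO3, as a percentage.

27.37 %

n(HCl) = 0.02054 × 0.4213 = 8.654 × 10^-3 mol
Let x = n(Na2CO3), y = n(NaHCO3).
Titrant: 2x + 1y = 8.654 × 10^-3;  mass: 105.99x + 84.01y = 0.6266
Solving, x = 1.618 × 10^-3 mol, y = 5.417 × 10^-3 mol
mass of Na2CO3 = 1.618 × 10^-3 × 105.99 = 0.1715 g
% Na2CO3 = 0.1715 / 0.6266 × 100 = 27.37 %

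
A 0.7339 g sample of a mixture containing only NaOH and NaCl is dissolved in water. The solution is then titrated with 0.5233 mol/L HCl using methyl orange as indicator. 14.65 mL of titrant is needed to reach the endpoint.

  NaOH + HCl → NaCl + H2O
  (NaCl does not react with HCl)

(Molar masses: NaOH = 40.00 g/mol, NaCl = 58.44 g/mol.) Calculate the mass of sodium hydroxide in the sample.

n(HCl) = 0.01465 × 0.5233 = 7.666 × 10^-3 mol
Let x = n(NaOH), y = n(NaCl).
Titrant: 1x = 7.666 × 10^-3;  mass: 40.00x + 58.44y = 0.7339
Solving, x = 7.666 × 10^-3 mol, y = 7.311 × 10^-3 mol
mass of NaOH = 7.666 × 10^-3 × 40.00 = 0.3067 g

0.3067 g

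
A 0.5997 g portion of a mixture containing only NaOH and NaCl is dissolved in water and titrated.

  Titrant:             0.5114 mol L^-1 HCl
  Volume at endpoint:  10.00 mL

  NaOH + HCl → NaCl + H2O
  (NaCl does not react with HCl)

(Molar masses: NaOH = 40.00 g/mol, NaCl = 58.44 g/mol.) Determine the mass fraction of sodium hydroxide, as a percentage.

n(HCl) = 0.01000 × 0.5114 = 5.114 × 10^-3 mol
Let x = n(NaOH), y = n(NaCl).
Titrant: 1x = 5.114 × 10^-3;  mass: 40.00x + 58.44y = 0.5997
Solving, x = 5.114 × 10^-3 mol, y = 6.761 × 10^-3 mol
mass of NaOH = 5.114 × 10^-3 × 40.00 = 0.2046 g
% NaOH = 0.2046 / 0.5997 × 100 = 34.11 %

34.11 %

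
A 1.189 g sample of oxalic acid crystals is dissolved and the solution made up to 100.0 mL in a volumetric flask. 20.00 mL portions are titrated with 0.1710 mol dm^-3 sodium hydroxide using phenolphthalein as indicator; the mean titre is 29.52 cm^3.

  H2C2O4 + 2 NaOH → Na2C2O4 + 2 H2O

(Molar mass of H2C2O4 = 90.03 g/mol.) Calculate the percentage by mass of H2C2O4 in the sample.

95.56 %

n(NaOH) per titration = 0.02952 × 0.1710 = 5.048 × 10^-3 mol
From the 1:2 ratio, n(H2C2O4) in each aliquot = 1/2 × 5.048 × 10^-3 = 2.524 × 10^-3 mol
n(H2C2O4) in the whole flask = 2.524 × 10^-3 × 100.0/20.00 = 0.01262 mol
mass of H2C2O4 = 0.01262 × 90.03 = 1.136 g
% H2C2O4 = 1.136 / 1.189 × 100 = 95.56 %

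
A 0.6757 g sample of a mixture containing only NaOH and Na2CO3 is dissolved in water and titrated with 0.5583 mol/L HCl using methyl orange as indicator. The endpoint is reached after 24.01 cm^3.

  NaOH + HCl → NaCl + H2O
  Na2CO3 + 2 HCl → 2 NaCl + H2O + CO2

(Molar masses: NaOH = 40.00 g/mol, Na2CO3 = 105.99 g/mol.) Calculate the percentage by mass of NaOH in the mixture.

n(HCl) = 0.02401 × 0.5583 = 0.01340 mol
Let x = n(NaOH), y = n(Na2CO3).
Titrant: 1x + 2y = 0.01340;  mass: 40.00x + 105.99y = 0.6757
Solving, x = 2.669 × 10^-3 mol, y = 5.368 × 10^-3 mol
mass of NaOH = 2.669 × 10^-3 × 40.00 = 0.1068 g
% NaOH = 0.1068 / 0.6757 × 100 = 15.80 %

15.80 %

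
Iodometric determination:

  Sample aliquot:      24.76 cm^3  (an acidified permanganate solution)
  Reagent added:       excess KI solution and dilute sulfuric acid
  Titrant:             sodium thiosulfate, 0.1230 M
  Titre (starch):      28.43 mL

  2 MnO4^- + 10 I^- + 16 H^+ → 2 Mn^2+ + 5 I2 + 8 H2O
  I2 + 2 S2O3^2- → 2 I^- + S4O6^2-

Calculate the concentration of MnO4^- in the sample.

n(S2O3^2-) = 0.02843 × 0.1230 = 3.497 × 10^-3 mol
n(I2) = n(S2O3^2-)/2 = 1.748 × 10^-3 mol
From the 2:5 ratio, n(MnO4^-) in the aliquot = 2/5 × 1.748 × 10^-3 = 6.994 × 10^-4 mol
[MnO4^-] = 6.994 × 10^-4 / 0.02476 = 0.02825 mol/L

0.02825 M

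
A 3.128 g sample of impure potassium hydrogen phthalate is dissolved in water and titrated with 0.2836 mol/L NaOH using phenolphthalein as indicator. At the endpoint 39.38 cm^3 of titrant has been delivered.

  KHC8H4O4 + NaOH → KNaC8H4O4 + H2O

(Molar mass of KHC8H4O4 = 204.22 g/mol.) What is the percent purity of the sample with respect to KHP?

n(NaOH) = 0.03938 L × 0.2836 mol/L = 0.01117 mol
n(KHC8H4O4) = 0.01117 mol (1:1 ratio)
mass of KHC8H4O4 = 0.01117 × 204.22 g/mol = 2.281 g
% KHC8H4O4 = 2.281 / 3.128 × 100 = 72.91 %

72.91 %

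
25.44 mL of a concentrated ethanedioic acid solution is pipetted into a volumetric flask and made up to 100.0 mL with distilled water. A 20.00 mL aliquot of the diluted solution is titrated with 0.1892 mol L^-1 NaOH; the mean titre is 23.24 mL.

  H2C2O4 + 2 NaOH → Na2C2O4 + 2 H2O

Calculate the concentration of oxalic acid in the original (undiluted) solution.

0.4321 mol/L

n(NaOH) = 0.02324 × 0.1892 = 4.397 × 10^-3 mol
From the 1:2 ratio, n(H2C2O4) in the aliquot = 1/2 × 4.397 × 10^-3 = 2.199 × 10^-3 mol
[H2C2O4]_dilute = 2.199 × 10^-3 / 0.02000 = 0.1099 mol/L
Dilution factor = 100.0 / 25.44 = 3.931
[H2C2O4]_stock = 0.1099 × 3.931 = 0.4321 mol/L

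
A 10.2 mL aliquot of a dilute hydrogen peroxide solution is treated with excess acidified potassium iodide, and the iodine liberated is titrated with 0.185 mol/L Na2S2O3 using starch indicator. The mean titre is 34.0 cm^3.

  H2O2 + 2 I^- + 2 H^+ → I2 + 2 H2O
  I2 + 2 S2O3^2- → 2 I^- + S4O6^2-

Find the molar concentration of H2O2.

n(S2O3^2-) = 0.0340 × 0.185 = 6.29 × 10^-3 mol
n(I2) = n(S2O3^2-)/2 = 3.15 × 10^-3 mol
n(H2O2) in the aliquot = 3.15 × 10^-3 mol (1:1 ratio)
[H2O2] = 3.15 × 10^-3 / 0.0102 = 0.308 mol/L

0.308 mol/L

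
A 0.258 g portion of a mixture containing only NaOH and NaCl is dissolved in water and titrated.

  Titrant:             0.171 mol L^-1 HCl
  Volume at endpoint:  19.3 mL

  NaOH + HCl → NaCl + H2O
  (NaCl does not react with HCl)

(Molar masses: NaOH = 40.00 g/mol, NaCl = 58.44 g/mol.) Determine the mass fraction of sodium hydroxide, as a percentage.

51.2 %

n(HCl) = 0.0193 × 0.171 = 3.30 × 10^-3 mol
Let x = n(NaOH), y = n(NaCl).
Titrant: 1x = 3.30 × 10^-3;  mass: 40.00x + 58.44y = 0.258
Solving, x = 3.30 × 10^-3 mol, y = 2.16 × 10^-3 mol
mass of NaOH = 3.30 × 10^-3 × 40.00 = 0.132 g
% NaOH = 0.132 / 0.258 × 100 = 51.2 %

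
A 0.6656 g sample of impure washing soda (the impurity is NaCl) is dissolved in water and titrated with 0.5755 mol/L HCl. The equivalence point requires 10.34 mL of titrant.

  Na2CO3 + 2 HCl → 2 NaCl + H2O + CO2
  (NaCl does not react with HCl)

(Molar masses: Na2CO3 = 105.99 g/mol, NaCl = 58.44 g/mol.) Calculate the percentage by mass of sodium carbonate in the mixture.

47.38 %

n(HCl) = 0.01034 × 0.5755 = 5.951 × 10^-3 mol
Let x = n(Na2CO3), y = n(NaCl).
Titrant: 2x = 5.951 × 10^-3;  mass: 105.99x + 58.44y = 0.6656
Solving, x = 2.975 × 10^-3 mol, y = 5.993 × 10^-3 mol
mass of Na2CO3 = 2.975 × 10^-3 × 105.99 = 0.3154 g
% Na2CO3 = 0.3154 / 0.6656 × 100 = 47.38 %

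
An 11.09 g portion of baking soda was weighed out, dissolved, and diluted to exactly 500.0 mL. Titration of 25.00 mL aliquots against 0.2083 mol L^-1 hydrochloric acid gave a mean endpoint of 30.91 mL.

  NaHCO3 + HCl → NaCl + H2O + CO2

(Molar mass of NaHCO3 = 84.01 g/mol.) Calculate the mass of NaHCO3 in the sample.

n(HCl) per titration = 0.03091 × 0.2083 = 6.439 × 10^-3 mol
n(NaHCO3) in each aliquot = 6.439 × 10^-3 mol (1:1 ratio)
n(NaHCO3) in the whole flask = 6.439 × 10^-3 × 500.0/25.00 = 0.1288 mol
mass of NaHCO3 = 0.1288 × 84.01 = 10.82 g

10.82 g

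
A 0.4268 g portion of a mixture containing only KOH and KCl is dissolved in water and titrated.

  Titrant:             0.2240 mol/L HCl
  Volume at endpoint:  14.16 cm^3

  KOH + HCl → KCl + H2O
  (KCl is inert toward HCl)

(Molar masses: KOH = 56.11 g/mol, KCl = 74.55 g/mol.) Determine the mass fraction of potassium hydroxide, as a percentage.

n(HCl) = 0.01416 × 0.2240 = 3.172 × 10^-3 mol
Let x = n(KOH), y = n(KCl).
Titrant: 1x = 3.172 × 10^-3;  mass: 56.11x + 74.55y = 0.4268
Solving, x = 3.172 × 10^-3 mol, y = 3.338 × 10^-3 mol
mass of KOH = 3.172 × 10^-3 × 56.11 = 0.1780 g
% KOH = 0.1780 / 0.4268 × 100 = 41.70 %

41.70 %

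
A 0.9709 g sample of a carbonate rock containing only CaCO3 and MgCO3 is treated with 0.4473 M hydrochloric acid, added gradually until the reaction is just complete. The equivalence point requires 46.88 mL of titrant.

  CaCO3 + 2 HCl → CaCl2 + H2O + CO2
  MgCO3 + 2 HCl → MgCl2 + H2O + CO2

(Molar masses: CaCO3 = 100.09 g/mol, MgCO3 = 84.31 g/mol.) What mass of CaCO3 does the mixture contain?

n(HCl) = 0.04688 × 0.4473 = 0.02097 mol
Let x = n(CaCO3), y = n(MgCO3).
Titrant: 2x + 2y = 0.02097;  mass: 100.09x + 84.31y = 0.9709
Solving, x = 5.509 × 10^-3 mol, y = 4.976 × 10^-3 mol
mass of CaCO3 = 5.509 × 10^-3 × 100.09 = 0.5514 g

0.5514 g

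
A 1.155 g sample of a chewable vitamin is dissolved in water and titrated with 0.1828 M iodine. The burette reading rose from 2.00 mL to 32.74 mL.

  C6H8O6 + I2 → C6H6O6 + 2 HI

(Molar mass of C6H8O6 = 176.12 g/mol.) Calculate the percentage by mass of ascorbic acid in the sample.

85.69 %

n(I2) = 0.03074 L × 0.1828 mol/L = 5.619 × 10^-3 mol
n(C6H8O6) = 5.619 × 10^-3 mol (1:1 ratio)
mass of C6H8O6 = 5.619 × 10^-3 × 176.12 g/mol = 0.9897 g
% C6H8O6 = 0.9897 / 1.155 × 100 = 85.69 %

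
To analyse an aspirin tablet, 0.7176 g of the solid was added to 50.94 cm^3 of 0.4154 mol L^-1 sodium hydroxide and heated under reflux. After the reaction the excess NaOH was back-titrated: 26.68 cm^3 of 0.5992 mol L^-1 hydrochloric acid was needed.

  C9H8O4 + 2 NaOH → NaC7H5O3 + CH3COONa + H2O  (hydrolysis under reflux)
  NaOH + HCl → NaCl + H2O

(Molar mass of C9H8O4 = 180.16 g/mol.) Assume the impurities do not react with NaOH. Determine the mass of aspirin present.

n(NaOH) added = 0.05094 × 0.4154 = 0.02116 mol
n(HCl) used in back-titration = 0.02668 × 0.5992 = 0.01599 mol
n(NaOH) left over = 0.01599 mol (1:1 ratio)
n(NaOH) consumed by analyte = 0.02116 − 0.01599 = 5.174 × 10^-3 mol
From the 1:2 ratio, n(C9H8O4) = 1/2 × 5.174 × 10^-3 = 2.587 × 10^-3 mol
mass of C9H8O4 = 2.587 × 10^-3 × 180.16 = 0.4661 g

0.4661 g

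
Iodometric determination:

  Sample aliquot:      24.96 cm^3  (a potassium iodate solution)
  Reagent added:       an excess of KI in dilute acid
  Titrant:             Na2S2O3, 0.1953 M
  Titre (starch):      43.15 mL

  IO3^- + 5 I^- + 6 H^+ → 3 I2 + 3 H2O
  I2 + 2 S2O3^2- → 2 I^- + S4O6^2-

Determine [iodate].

0.05627 M

n(S2O3^2-) = 0.04315 × 0.1953 = 8.427 × 10^-3 mol
n(I2) = n(S2O3^2-)/2 = 4.214 × 10^-3 mol
From the 1:3 ratio, n(IO3^-) in the aliquot = 1/3 × 4.214 × 10^-3 = 1.405 × 10^-3 mol
[IO3^-] = 1.405 × 10^-3 / 0.02496 = 0.05627 mol/L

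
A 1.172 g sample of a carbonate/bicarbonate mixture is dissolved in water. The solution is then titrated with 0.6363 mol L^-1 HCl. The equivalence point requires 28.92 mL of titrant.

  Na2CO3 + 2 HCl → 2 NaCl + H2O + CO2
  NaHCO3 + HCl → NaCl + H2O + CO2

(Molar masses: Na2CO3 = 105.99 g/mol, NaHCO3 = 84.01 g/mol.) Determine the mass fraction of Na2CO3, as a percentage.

n(HCl) = 0.02892 × 0.6363 = 0.01840 mol
Let x = n(Na2CO3), y = n(NaHCO3).
Titrant: 2x + 1y = 0.01840;  mass: 105.99x + 84.01y = 1.172
Solving, x = 6.028 × 10^-3 mol, y = 6.345 × 10^-3 mol
mass of Na2CO3 = 6.028 × 10^-3 × 105.99 = 0.6389 g
% Na2CO3 = 0.6389 / 1.172 × 100 = 54.52 %

54.52 %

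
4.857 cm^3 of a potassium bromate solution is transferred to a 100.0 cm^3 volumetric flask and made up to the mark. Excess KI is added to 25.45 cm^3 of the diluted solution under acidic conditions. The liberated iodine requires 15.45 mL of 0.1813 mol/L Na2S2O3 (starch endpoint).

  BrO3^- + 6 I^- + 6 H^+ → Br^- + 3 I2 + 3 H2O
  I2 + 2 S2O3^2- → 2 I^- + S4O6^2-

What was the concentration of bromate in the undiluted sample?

0.3777 mol/L

n(S2O3^2-) = 0.01545 × 0.1813 = 2.801 × 10^-3 mol
n(I2) = n(S2O3^2-)/2 = 1.401 × 10^-3 mol
From the 1:3 ratio, n(BrO3^-) in the aliquot = 1/3 × 1.401 × 10^-3 = 4.668 × 10^-4 mol
[BrO3^-]_dilute = 4.668 × 10^-4 / 0.02545 = 0.01834 mol/L
[BrO3^-]_original = 0.01834 × 100.0/4.857 = 0.3777 mol/L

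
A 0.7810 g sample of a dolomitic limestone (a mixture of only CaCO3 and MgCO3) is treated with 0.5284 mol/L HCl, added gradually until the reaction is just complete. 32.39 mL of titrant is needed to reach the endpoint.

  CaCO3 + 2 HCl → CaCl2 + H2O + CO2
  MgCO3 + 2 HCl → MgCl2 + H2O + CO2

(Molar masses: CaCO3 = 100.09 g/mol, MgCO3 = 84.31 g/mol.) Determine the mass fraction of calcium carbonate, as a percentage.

n(HCl) = 0.03239 × 0.5284 = 0.01711 mol
Let x = n(CaCO3), y = n(MgCO3).
Titrant: 2x + 2y = 0.01711;  mass: 100.09x + 84.31y = 0.7810
Solving, x = 3.772 × 10^-3 mol, y = 4.785 × 10^-3 mol
mass of CaCO3 = 3.772 × 10^-3 × 100.09 = 0.3775 g
% CaCO3 = 0.3775 / 0.7810 × 100 = 48.34 %

48.34 %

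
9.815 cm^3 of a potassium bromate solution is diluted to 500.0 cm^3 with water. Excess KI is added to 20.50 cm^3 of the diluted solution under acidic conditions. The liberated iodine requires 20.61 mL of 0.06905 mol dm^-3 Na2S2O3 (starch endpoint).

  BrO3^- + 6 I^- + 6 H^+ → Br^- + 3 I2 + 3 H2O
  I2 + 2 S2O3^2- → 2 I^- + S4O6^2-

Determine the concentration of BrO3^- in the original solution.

0.5894 mol/L

n(S2O3^2-) = 0.02061 × 0.06905 = 1.423 × 10^-3 mol
n(I2) = n(S2O3^2-)/2 = 7.116 × 10^-4 mol
From the 1:3 ratio, n(BrO3^-) in the aliquot = 1/3 × 7.116 × 10^-4 = 2.372 × 10^-4 mol
[BrO3^-]_dilute = 2.372 × 10^-4 / 0.02050 = 0.01157 mol/L
[BrO3^-]_original = 0.01157 × 500.0/9.815 = 0.5894 mol/L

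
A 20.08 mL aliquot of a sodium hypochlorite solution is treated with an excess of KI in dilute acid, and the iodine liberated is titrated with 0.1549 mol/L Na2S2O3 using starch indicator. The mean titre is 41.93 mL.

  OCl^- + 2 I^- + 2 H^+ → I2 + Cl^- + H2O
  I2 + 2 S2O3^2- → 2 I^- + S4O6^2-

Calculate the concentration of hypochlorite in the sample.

n(S2O3^2-) = 0.04193 × 0.1549 = 6.495 × 10^-3 mol
n(I2) = n(S2O3^2-)/2 = 3.247 × 10^-3 mol
n(OCl^-) in the aliquot = 3.247 × 10^-3 mol (1:1 ratio)
[OCl^-] = 3.247 × 10^-3 / 0.02008 = 0.1617 mol/L

0.1617 mol/L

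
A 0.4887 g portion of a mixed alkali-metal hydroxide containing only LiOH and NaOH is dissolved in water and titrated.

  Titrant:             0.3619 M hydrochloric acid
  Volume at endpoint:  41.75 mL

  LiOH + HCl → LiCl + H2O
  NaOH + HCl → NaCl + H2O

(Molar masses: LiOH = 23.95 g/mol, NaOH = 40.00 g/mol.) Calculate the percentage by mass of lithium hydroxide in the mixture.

n(HCl) = 0.04175 × 0.3619 = 0.01511 mol
Let x = n(LiOH), y = n(NaOH).
Titrant: 1x + 1y = 0.01511;  mass: 23.95x + 40.00y = 0.4887
Solving, x = 7.207 × 10^-3 mol, y = 7.902 × 10^-3 mol
mass of LiOH = 7.207 × 10^-3 × 23.95 = 0.1726 g
% LiOH = 0.1726 / 0.4887 × 100 = 35.32 %

35.32 %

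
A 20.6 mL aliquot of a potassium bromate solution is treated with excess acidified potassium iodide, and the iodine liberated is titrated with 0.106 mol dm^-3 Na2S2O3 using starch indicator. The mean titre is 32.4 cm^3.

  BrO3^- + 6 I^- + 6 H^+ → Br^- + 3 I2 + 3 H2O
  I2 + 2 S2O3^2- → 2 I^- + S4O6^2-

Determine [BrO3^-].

0.0278 mol/L

n(S2O3^2-) = 0.0324 × 0.106 = 3.43 × 10^-3 mol
n(I2) = n(S2O3^2-)/2 = 1.72 × 10^-3 mol
From the 1:3 ratio, n(BrO3^-) in the aliquot = 1/3 × 1.72 × 10^-3 = 5.72 × 10^-4 mol
[BrO3^-] = 5.72 × 10^-4 / 0.0206 = 0.0278 mol/L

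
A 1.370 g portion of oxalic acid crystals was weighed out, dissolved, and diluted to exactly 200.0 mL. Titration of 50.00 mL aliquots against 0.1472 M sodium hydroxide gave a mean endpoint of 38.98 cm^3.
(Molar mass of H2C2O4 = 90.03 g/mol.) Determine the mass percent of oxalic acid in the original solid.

H2C2O4 + 2 NaOH → Na2C2O4 + 2 H2O
n(NaOH) per titration = 0.03898 × 0.1472 = 5.738 × 10^-3 mol
From the 1:2 ratio, n(H2C2O4) in each aliquot = 1/2 × 5.738 × 10^-3 = 2.869 × 10^-3 mol
n(H2C2O4) in the whole flask = 2.869 × 10^-3 × 200.0/50.00 = 0.01148 mol
mass of H2C2O4 = 0.01148 × 90.03 = 1.033 g
% H2C2O4 = 1.033 / 1.370 × 100 = 75.41 %

75.41 %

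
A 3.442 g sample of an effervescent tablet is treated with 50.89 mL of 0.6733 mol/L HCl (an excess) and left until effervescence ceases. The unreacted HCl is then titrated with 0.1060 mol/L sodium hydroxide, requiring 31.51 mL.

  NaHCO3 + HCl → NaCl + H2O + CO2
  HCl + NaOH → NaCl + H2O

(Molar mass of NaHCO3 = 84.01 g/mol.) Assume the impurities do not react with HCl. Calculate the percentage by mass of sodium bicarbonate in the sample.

n(HCl) added = 0.05089 × 0.6733 = 0.03426 mol
n(NaOH) used in back-titration = 0.03151 × 0.1060 = 3.340 × 10^-3 mol
n(HCl) left over = 3.340 × 10^-3 mol (1:1 ratio)
n(HCl) consumed by analyte = 0.03426 − 3.340 × 10^-3 = 0.03092 mol
n(NaHCO3) = 0.03092 mol (1:1 ratio)
mass of NaHCO3 = 0.03092 × 84.01 = 2.598 g
% NaHCO3 = 2.598 / 3.442 × 100 = 75.48 %

75.48 %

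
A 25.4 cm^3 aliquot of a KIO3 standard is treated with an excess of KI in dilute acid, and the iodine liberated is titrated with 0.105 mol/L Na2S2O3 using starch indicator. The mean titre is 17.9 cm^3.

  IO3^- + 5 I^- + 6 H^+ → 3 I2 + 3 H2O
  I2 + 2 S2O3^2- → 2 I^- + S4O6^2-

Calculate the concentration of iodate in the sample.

0.0123 mol/L

n(S2O3^2-) = 0.0179 × 0.105 = 1.88 × 10^-3 mol
n(I2) = n(S2O3^2-)/2 = 9.40 × 10^-4 mol
From the 1:3 ratio, n(IO3^-) in the aliquot = 1/3 × 9.40 × 10^-4 = 3.13 × 10^-4 mol
[IO3^-] = 3.13 × 10^-4 / 0.0254 = 0.0123 mol/L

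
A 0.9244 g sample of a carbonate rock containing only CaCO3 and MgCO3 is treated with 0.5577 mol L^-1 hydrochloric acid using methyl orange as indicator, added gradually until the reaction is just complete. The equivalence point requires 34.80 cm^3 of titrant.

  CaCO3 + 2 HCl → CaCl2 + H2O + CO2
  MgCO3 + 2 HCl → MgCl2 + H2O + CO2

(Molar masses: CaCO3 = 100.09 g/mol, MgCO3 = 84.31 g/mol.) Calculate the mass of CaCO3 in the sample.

n(HCl) = 0.03480 × 0.5577 = 0.01941 mol
Let x = n(CaCO3), y = n(MgCO3).
Titrant: 2x + 2y = 0.01941;  mass: 100.09x + 84.31y = 0.9244
Solving, x = 6.734 × 10^-3 mol, y = 2.970 × 10^-3 mol
mass of CaCO3 = 6.734 × 10^-3 × 100.09 = 0.6740 g

0.6740 g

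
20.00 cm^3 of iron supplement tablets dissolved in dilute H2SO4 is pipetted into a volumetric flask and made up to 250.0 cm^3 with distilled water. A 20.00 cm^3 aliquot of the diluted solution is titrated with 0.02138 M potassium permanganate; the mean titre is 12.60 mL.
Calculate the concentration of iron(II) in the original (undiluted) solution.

MnO4^- + 5 Fe^2+ + 8 H^+ → Mn^2+ + 5 Fe^3+ + 4 H2O
n(KMnO4) = 0.01260 × 0.02138 = 2.694 × 10^-4 mol
From the 5:1 ratio, n(Fe2+) in the aliquot = 5/1 × 2.694 × 10^-4 = 1.347 × 10^-3 mol
[Fe2+]_dilute = 1.347 × 10^-3 / 0.02000 = 0.06735 mol/L
Dilution factor = 250.0 / 20.00 = 12.50
[Fe2+]_stock = 0.06735 × 12.50 = 0.8418 mol/L

0.8418 M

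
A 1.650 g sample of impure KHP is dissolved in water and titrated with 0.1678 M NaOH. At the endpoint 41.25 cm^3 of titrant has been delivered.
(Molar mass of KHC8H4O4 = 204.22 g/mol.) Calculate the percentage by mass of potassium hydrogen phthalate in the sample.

KHC8H4O4 + NaOH → KNaC8H4O4 + H2O
n(NaOH) = 0.04125 L × 0.1678 mol/L = 6.922 × 10^-3 mol
n(KHC8H4O4) = 6.922 × 10^-3 mol (1:1 ratio)
mass of KHC8H4O4 = 6.922 × 10^-3 × 204.22 g/mol = 1.414 g
% KHC8H4O4 = 1.414 / 1.650 × 100 = 85.67 %

85.67 %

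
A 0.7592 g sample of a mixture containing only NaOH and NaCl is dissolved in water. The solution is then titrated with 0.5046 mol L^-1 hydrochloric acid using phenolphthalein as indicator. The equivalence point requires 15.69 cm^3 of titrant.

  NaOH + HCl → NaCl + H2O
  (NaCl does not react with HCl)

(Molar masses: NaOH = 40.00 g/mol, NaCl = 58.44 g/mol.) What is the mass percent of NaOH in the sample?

41.71 %

n(HCl) = 0.01569 × 0.5046 = 7.917 × 10^-3 mol
Let x = n(NaOH), y = n(NaCl).
Titrant: 1x = 7.917 × 10^-3;  mass: 40.00x + 58.44y = 0.7592
Solving, x = 7.917 × 10^-3 mol, y = 7.572 × 10^-3 mol
mass of NaOH = 7.917 × 10^-3 × 40.00 = 0.3167 g
% NaOH = 0.3167 / 0.7592 × 100 = 41.71 %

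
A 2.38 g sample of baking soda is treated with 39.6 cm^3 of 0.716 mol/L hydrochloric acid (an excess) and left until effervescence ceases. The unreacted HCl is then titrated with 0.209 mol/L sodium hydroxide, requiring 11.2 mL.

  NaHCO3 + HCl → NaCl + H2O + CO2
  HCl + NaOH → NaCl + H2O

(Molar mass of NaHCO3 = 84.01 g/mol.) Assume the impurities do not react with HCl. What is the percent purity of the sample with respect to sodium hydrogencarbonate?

91.8 %

n(HCl) added = 0.0396 × 0.716 = 0.0284 mol
n(NaOH) used in back-titration = 0.0112 × 0.209 = 2.34 × 10^-3 mol
n(HCl) left over = 2.34 × 10^-3 mol (1:1 ratio)
n(HCl) consumed by analyte = 0.0284 − 2.34 × 10^-3 = 0.0260 mol
n(NaHCO3) = 0.0260 mol (1:1 ratio)
mass of NaHCO3 = 0.0260 × 84.01 = 2.19 g
% NaHCO3 = 2.19 / 2.38 × 100 = 91.8 %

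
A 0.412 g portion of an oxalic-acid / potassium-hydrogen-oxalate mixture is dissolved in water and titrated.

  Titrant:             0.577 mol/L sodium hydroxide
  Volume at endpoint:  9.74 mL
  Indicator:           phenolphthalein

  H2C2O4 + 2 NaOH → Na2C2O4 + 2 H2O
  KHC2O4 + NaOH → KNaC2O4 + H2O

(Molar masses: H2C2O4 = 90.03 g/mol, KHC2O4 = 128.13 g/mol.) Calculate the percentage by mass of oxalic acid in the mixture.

n(NaOH) = 0.00974 × 0.577 = 5.62 × 10^-3 mol
Let x = n(H2C2O4), y = n(KHC2O4).
Titrant: 2x + 1y = 5.62 × 10^-3;  mass: 90.03x + 128.13y = 0.412
Solving, x = 1.85 × 10^-3 mol, y = 1.91 × 10^-3 mol
mass of H2C2O4 = 1.85 × 10^-3 × 90.03 = 0.167 g
% H2C2O4 = 0.167 / 0.412 × 100 = 40.5 %

40.5 %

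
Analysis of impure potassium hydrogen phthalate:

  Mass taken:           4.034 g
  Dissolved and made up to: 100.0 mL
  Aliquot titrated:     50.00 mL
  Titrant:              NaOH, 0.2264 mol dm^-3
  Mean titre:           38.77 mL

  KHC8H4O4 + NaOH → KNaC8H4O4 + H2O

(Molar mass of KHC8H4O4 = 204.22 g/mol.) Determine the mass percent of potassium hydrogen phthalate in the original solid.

n(NaOH) per titration = 0.03877 × 0.2264 = 8.778 × 10^-3 mol
n(KHC8H4O4) in each aliquot = 8.778 × 10^-3 mol (1:1 ratio)
n(KHC8H4O4) in the whole flask = 8.778 × 10^-3 × 100.0/50.00 = 0.01756 mol
mass of KHC8H4O4 = 0.01756 × 204.22 = 3.585 g
% KHC8H4O4 = 3.585 / 4.034 × 100 = 88.87 %

88.87 %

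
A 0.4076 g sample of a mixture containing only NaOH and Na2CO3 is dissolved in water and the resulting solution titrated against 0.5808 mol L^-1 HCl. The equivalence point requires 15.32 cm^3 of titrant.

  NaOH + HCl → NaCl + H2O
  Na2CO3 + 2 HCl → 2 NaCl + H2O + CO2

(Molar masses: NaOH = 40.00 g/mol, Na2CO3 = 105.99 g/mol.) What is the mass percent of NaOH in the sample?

n(HCl) = 0.01532 × 0.5808 = 8.898 × 10^-3 mol
Let x = n(NaOH), y = n(Na2CO3).
Titrant: 1x + 2y = 8.898 × 10^-3;  mass: 40.00x + 105.99y = 0.4076
Solving, x = 4.920 × 10^-3 mol, y = 1.989 × 10^-3 mol
mass of NaOH = 4.920 × 10^-3 × 40.00 = 0.1968 g
% NaOH = 0.1968 / 0.4076 × 100 = 48.29 %

48.29 %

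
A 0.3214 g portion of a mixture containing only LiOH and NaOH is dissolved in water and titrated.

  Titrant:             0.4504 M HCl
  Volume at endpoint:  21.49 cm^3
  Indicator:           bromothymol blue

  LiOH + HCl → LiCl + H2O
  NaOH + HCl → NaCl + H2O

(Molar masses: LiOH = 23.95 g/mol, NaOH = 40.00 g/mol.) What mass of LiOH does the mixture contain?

n(HCl) = 0.02149 × 0.4504 = 9.679 × 10^-3 mol
Let x = n(LiOH), y = n(NaOH).
Titrant: 1x + 1y = 9.679 × 10^-3;  mass: 23.95x + 40.00y = 0.3214
Solving, x = 4.097 × 10^-3 mol, y = 5.582 × 10^-3 mol
mass of LiOH = 4.097 × 10^-3 × 23.95 = 0.09813 g

0.09813 g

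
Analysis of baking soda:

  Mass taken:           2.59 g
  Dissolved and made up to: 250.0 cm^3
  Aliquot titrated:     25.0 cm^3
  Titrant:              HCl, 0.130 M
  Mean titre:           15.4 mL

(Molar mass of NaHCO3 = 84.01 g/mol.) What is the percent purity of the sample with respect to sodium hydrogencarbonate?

64.9 %

NaHCO3 + HCl → NaCl + H2O + CO2
n(HCl) per titration = 0.0154 × 0.130 = 2.00 × 10^-3 mol
n(NaHCO3) in each aliquot = 2.00 × 10^-3 mol (1:1 ratio)
n(NaHCO3) in the whole flask = 2.00 × 10^-3 × 250.0/25.0 = 0.0200 mol
mass of NaHCO3 = 0.0200 × 84.01 = 1.68 g
% NaHCO3 = 1.68 / 2.59 × 100 = 64.9 %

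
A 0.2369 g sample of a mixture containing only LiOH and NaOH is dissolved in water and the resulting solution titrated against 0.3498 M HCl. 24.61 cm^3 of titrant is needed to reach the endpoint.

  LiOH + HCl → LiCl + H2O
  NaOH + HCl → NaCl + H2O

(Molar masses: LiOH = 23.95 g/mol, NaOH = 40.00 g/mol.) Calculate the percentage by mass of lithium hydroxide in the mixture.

n(HCl) = 0.02461 × 0.3498 = 8.609 × 10^-3 mol
Let x = n(LiOH), y = n(NaOH).
Titrant: 1x + 1y = 8.609 × 10^-3;  mass: 23.95x + 40.00y = 0.2369
Solving, x = 6.694 × 10^-3 mol, y = 1.914 × 10^-3 mol
mass of LiOH = 6.694 × 10^-3 × 23.95 = 0.1603 g
% LiOH = 0.1603 / 0.2369 × 100 = 67.68 %

67.68 %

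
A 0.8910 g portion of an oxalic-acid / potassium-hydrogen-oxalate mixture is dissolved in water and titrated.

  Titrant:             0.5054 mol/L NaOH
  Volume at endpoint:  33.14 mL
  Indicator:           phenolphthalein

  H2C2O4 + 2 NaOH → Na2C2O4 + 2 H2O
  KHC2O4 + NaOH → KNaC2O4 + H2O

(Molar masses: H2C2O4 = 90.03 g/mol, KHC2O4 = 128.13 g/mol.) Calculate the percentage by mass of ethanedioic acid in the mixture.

76.29 %

n(NaOH) = 0.03314 × 0.5054 = 0.01675 mol
Let x = n(H2C2O4), y = n(KHC2O4).
Titrant: 2x + 1y = 0.01675;  mass: 90.03x + 128.13y = 0.8910
Solving, x = 7.550 × 10^-3 mol, y = 1.649 × 10^-3 mol
mass of H2C2O4 = 7.550 × 10^-3 × 90.03 = 0.6797 g
% H2C2O4 = 0.6797 / 0.8910 × 100 = 76.29 %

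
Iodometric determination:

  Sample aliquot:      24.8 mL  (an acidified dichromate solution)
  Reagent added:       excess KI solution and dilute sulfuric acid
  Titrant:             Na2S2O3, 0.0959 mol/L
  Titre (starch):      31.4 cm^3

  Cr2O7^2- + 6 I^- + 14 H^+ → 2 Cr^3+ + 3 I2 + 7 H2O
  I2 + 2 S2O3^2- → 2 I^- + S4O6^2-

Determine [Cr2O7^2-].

0.0202 mol/L

n(S2O3^2-) = 0.0314 × 0.0959 = 3.01 × 10^-3 mol
n(I2) = n(S2O3^2-)/2 = 1.51 × 10^-3 mol
From the 1:3 ratio, n(Cr2O7^2-) in the aliquot = 1/3 × 1.51 × 10^-3 = 5.02 × 10^-4 mol
[Cr2O7^2-] = 5.02 × 10^-4 / 0.0248 = 0.0202 mol/L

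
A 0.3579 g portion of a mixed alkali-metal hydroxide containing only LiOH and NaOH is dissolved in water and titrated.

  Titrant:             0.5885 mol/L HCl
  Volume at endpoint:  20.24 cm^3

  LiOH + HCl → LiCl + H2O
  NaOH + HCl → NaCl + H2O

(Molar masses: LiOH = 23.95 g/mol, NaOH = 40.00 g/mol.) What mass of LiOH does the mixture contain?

n(HCl) = 0.02024 × 0.5885 = 0.01191 mol
Let x = n(LiOH), y = n(NaOH).
Titrant: 1x + 1y = 0.01191;  mass: 23.95x + 40.00y = 0.3579
Solving, x = 7.386 × 10^-3 mol, y = 4.525 × 10^-3 mol
mass of LiOH = 7.386 × 10^-3 × 23.95 = 0.1769 g

0.1769 g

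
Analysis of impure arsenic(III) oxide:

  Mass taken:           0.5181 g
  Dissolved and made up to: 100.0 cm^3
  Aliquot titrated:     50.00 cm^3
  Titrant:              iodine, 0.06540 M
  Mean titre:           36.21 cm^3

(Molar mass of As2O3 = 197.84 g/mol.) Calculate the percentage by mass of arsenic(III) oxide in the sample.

As2O3 + 2 I2 + 2 H2O → As2O5 + 4 HI
n(I2) per titration = 0.03621 × 0.06540 = 2.368 × 10^-3 mol
From the 1:2 ratio, n(As2O3) in each aliquot = 1/2 × 2.368 × 10^-3 = 1.184 × 10^-3 mol
n(As2O3) in the whole flask = 1.184 × 10^-3 × 100.0/50.00 = 2.368 × 10^-3 mol
mass of As2O3 = 2.368 × 10^-3 × 197.84 = 0.4685 g
% As2O3 = 0.4685 / 0.5181 × 100 = 90.43 %

90.43 %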